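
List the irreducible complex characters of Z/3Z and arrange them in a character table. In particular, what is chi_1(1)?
Character table of Z/3Z (irreps indexed chi_0,...,chi_2 with chi_k(m) = zeta_3^(k*m), zeta_3 = exp(2*pi*i/3)):
  irrep \ class  {0} (size 1)  {1} (size 1)    {2} (size 1)  
  chi_0          1             1               1             
  chi_1          1             exp(2*I*pi/3)   exp(-2*I*pi/3)
  chi_2          1             exp(-2*I*pi/3)  exp(2*I*pi/3) 

Spot check: chi_1(1) = zeta_3^(1*1) = zeta_3^1 = exp(2*I*pi/3).

Why: Z/3Z is abelian, so all 3 irreducible complex representations are 1-dimensional. They are given by chi_k(m) = zeta_3^(k*m) for k = 0,...,2. Row orthogonality: sum_m chi_k(m) conj(chi_l(m)) = 3 * [k = l].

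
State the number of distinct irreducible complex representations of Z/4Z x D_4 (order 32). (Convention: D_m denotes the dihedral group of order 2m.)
20

Proof sketch: The number of irreducible complex representations of a finite group equals its number of conjugacy classes. For a direct product, #classes(G x H) = #classes(G) * #classes(H). Z/4Z has 4 classes (abelian), D_4 has 5 classes, so 4 * 5 = 20, so Z/4Z x D_4 (order 32) has exactly 20 irreducible complex representations.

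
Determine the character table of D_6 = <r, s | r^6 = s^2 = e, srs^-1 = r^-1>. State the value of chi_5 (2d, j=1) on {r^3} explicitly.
Conjugacy classes: {e} of size 1, {r^3} of size 1, {r^1, r^5} of size 2, {r^2, r^4} of size 2, {s, sr^2, ...} of size 3, {sr, sr^3, ...} of size 3.
Character table:
  irrep \ class              {e} (size 1)  {r^3} (size 1)  {r^1, r^5} (size 2)  {r^2, r^4} (size 2)  {s, sr^2, ...} (size 3)  {sr, sr^3, ...} (size 3)
  chi_1 (triv)               1             1               1                    1                    1                        1                       
  chi_2 (sign: r->1, s->-1)  1             1               1                    1                    -1                       -1                      
  chi_3 (r->-1, s->1)        1             -1              -1                   1                    1                        -1                      
  chi_4 (r->-1, s->-1)       1             -1              -1                   1                    -1                       1                       
  chi_5 (2d, j=1)            2             -2              1                    -1                   0                        0                       
  chi_6 (2d, j=2)            2             2               -1                   -1                   0                        0                       

Spot check: chi_5 (2d, j=1) on {r^3} = -2.

Explanation: D_6 has order 2*6 = 12 with 6 conjugacy classes, hence 6 irreducibles. Sum of squared dims 1 + 1 + 1 + 1 + 4 + 4 = 12 = |G|. Linear characters come from the abelianisation; the 2-dimensional irreps have character r^k -> 2*cos(2*pi*j*k/6), reflections -> 0.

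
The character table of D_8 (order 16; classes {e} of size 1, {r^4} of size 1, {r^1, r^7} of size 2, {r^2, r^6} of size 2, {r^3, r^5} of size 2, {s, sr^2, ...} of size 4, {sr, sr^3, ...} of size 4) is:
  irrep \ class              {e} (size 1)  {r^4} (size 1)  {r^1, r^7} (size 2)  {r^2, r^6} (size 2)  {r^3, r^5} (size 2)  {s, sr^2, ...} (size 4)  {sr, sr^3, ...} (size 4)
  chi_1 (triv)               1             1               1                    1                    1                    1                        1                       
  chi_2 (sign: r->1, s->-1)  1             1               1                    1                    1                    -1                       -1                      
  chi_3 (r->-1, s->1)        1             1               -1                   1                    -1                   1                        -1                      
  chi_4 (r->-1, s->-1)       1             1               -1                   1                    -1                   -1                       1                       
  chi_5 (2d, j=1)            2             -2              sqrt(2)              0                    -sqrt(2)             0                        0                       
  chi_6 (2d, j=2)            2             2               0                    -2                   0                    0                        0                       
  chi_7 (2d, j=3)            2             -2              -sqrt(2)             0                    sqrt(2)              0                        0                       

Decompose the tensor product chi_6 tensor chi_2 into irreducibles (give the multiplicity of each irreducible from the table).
chi_6 tensor chi_2 = chi_6 (all other irreducibles have multiplicity 0).

Derivation: The character of a tensor product is the pointwise product (chi_6 * chi_2)(C) = chi_6(C) * chi_2(C):
  {e}: (2)*(1), {r^4}: (2)*(1), {r^1, r^7}: (0)*(1), {r^2, r^6}: (-2)*(1), {r^3, r^5}: (0)*(1), {s, sr^2, ...}: (0)*(-1), {sr, sr^3, ...}: (0)*(-1)
so (chi_6 * chi_2) takes values
  {e} -> 2, {r^4} -> 2, {r^1, r^7} -> 0, {r^2, r^6} -> -2, {r^3, r^5} -> 0, {s, sr^2, ...} -> 0, {sr, sr^3, ...} -> 0.
Now take the inner product of this character with each irreducible chi from the table, <chi_6*chi_2, chi> = (1/16) sum_C |C| (chi_6*chi_2)(C) conj(chi(C)):
  <chi_6*chi_2, chi_1> = (1/16)[1*(2)*conj(1) + 1*(2)*conj(1) + 2*(0)*conj(1) + 2*(-2)*conj(1) + 2*(0)*conj(1) + 4*(0)*conj(1) + 4*(0)*conj(1)]
      = (1/16)[(2) + (2) + (0) + (-4) + (0) + (0) + (0)] = 0/16 = 0
  <chi_6*chi_2, chi_2> = (1/16)[1*(2)*conj(1) + 1*(2)*conj(1) + 2*(0)*conj(1) + 2*(-2)*conj(1) + 2*(0)*conj(1) + 4*(0)*conj(-1) + 4*(0)*conj(-1)]
      = (1/16)[(2) + (2) + (0) + (-4) + (0) + (0) + (0)] = 0/16 = 0
  <chi_6*chi_2, chi_3> = (1/16)[1*(2)*conj(1) + 1*(2)*conj(1) + 2*(0)*conj(-1) + 2*(-2)*conj(1) + 2*(0)*conj(-1) + 4*(0)*conj(1) + 4*(0)*conj(-1)]
      = (1/16)[(2) + (2) + (0) + (-4) + (0) + (0) + (0)] = 0/16 = 0
  <chi_6*chi_2, chi_4> = (1/16)[1*(2)*conj(1) + 1*(2)*conj(1) + 2*(0)*conj(-1) + 2*(-2)*conj(1) + 2*(0)*conj(-1) + 4*(0)*conj(-1) + 4*(0)*conj(1)]
      = (1/16)[(2) + (2) + (0) + (-4) + (0) + (0) + (0)] = 0/16 = 0
  <chi_6*chi_2, chi_5> = (1/16)[1*(2)*conj(2) + 1*(2)*conj(-2) + 2*(0)*conj(sqrt(2)) + 2*(-2)*conj(0) + 2*(0)*conj(-sqrt(2)) + 4*(0)*conj(0) + 4*(0)*conj(0)]
      = (1/16)[(4) + (-4) + (0) + (0) + (0) + (0) + (0)] = 0/16 = 0
  <chi_6*chi_2, chi_6> = (1/16)[1*(2)*conj(2) + 1*(2)*conj(2) + 2*(0)*conj(0) + 2*(-2)*conj(-2) + 2*(0)*conj(0) + 4*(0)*conj(0) + 4*(0)*conj(0)]
      = (1/16)[(4) + (4) + (0) + (8) + (0) + (0) + (0)] = 16/16 = 1
  <chi_6*chi_2, chi_7> = (1/16)[1*(2)*conj(2) + 1*(2)*conj(-2) + 2*(0)*conj(-sqrt(2)) + 2*(-2)*conj(0) + 2*(0)*conj(sqrt(2)) + 4*(0)*conj(0) + 4*(0)*conj(0)]
      = (1/16)[(4) + (-4) + (0) + (0) + (0) + (0) + (0)] = 0/16 = 0
Hence the multiplicities are chi_6: 1. Dimension check: dim(chi_6)*dim(chi_2) = 2*1 = 2 and sum (mult * dim) = 1*2 = 2.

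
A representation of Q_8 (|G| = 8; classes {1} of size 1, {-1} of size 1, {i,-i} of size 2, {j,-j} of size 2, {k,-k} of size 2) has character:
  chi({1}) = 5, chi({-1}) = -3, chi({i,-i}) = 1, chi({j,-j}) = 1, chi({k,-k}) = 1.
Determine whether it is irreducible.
Not irreducible (reducible): <chi, chi> = 5 > 1.

Details: <chi, chi> = (1/|G|) sum_C |C| * |chi(C)|^2 = (1/8)[1*|5|^2 + 1*|-3|^2 + 2*|1|^2 + 2*|1|^2 + 2*|1|^2]
  = (1/8)[(25) + (9) + (2) + (2) + (2)] = 40/8 = 5.
A character is irreducible iff <chi, chi> = 1, so this representation is reducible.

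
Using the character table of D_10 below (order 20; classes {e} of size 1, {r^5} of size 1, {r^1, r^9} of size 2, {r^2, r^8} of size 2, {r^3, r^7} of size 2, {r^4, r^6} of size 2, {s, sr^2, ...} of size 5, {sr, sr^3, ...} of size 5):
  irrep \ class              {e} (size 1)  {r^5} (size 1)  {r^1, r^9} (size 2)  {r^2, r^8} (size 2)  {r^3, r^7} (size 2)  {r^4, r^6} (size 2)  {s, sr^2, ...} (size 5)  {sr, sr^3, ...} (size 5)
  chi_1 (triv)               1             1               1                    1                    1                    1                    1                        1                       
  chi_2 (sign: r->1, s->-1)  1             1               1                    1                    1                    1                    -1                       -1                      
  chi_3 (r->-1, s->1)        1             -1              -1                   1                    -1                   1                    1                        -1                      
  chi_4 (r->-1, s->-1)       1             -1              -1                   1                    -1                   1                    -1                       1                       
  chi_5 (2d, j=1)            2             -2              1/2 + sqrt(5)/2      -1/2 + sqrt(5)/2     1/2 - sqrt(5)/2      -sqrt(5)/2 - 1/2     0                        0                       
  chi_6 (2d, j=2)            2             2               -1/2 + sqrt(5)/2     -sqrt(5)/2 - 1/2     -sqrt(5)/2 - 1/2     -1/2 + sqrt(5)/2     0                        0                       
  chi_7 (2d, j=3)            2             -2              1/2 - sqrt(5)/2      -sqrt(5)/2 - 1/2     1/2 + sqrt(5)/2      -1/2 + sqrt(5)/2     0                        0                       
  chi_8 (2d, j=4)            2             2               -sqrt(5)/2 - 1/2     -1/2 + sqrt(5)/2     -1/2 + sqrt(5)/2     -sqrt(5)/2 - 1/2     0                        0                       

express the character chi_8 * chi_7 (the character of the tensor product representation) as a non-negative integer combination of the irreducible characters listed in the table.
chi_8 tensor chi_7 = chi_5 + chi_7 (all other irreducibles have multiplicity 0).

Proof sketch: The character of a tensor product is the pointwise product (chi_8 * chi_7)(C) = chi_8(C) * chi_7(C):
  {e}: (2)*(2), {r^5}: (2)*(-2), {r^1, r^9}: (-sqrt(5)/2 - 1/2)*(1/2 - sqrt(5)/2), {r^2, r^8}: (-1/2 + sqrt(5)/2)*(-sqrt(5)/2 - 1/2), {r^3, r^7}: (-1/2 + sqrt(5)/2)*(1/2 + sqrt(5)/2), {r^4, r^6}: (-sqrt(5)/2 - 1/2)*(-1/2 + sqrt(5)/2), {s, sr^2, ...}: (0)*(0), {sr, sr^3, ...}: (0)*(0)
so (chi_8 * chi_7) takes values
  {e} -> 4, {r^5} -> -4, {r^1, r^9} -> 1, {r^2, r^8} -> -1, {r^3, r^7} -> 1, {r^4, r^6} -> -1, {s, sr^2, ...} -> 0, {sr, sr^3, ...} -> 0.
Now take the inner product of this character with each irreducible chi from the table, <chi_8*chi_7, chi> = (1/20) sum_C |C| (chi_8*chi_7)(C) conj(chi(C)):
  <chi_8*chi_7, chi_1> = (1/20)[1*(4)*conj(1) + 1*(-4)*conj(1) + 2*(1)*conj(1) + 2*(-1)*conj(1) + 2*(1)*conj(1) + 2*(-1)*conj(1) + 5*(0)*conj(1) + 5*(0)*conj(1)]
      = (1/20)[(4) + (-4) + (2) + (-2) + (2) + (-2) + (0) + (0)] = 0/20 = 0
  <chi_8*chi_7, chi_2> = (1/20)[1*(4)*conj(1) + 1*(-4)*conj(1) + 2*(1)*conj(1) + 2*(-1)*conj(1) + 2*(1)*conj(1) + 2*(-1)*conj(1) + 5*(0)*conj(-1) + 5*(0)*conj(-1)]
      = (1/20)[(4) + (-4) + (2) + (-2) + (2) + (-2) + (0) + (0)] = 0/20 = 0
  <chi_8*chi_7, chi_3> = (1/20)[1*(4)*conj(1) + 1*(-4)*conj(-1) + 2*(1)*conj(-1) + 2*(-1)*conj(1) + 2*(1)*conj(-1) + 2*(-1)*conj(1) + 5*(0)*conj(1) + 5*(0)*conj(-1)]
      = (1/20)[(4) + (4) + (-2) + (-2) + (-2) + (-2) + (0) + (0)] = 0/20 = 0
  <chi_8*chi_7, chi_4> = (1/20)[1*(4)*conj(1) + 1*(-4)*conj(-1) + 2*(1)*conj(-1) + 2*(-1)*conj(1) + 2*(1)*conj(-1) + 2*(-1)*conj(1) + 5*(0)*conj(-1) + 5*(0)*conj(1)]
      = (1/20)[(4) + (4) + (-2) + (-2) + (-2) + (-2) + (0) + (0)] = 0/20 = 0
  <chi_8*chi_7, chi_5> = (1/20)[1*(4)*conj(2) + 1*(-4)*conj(-2) + 2*(1)*conj(1/2 + sqrt(5)/2) + 2*(-1)*conj(-1/2 + sqrt(5)/2) + 2*(1)*conj(1/2 - sqrt(5)/2) + 2*(-1)*conj(-sqrt(5)/2 - 1/2) + 5*(0)*conj(0) + 5*(0)*conj(0)]
      = (1/20)[(8) + (8) + (1 + sqrt(5)) + (1 - sqrt(5)) + (1 - sqrt(5)) + (1 + sqrt(5)) + (0) + (0)] = 20/20 = 1
  <chi_8*chi_7, chi_6> = (1/20)[1*(4)*conj(2) + 1*(-4)*conj(2) + 2*(1)*conj(-1/2 + sqrt(5)/2) + 2*(-1)*conj(-sqrt(5)/2 - 1/2) + 2*(1)*conj(-sqrt(5)/2 - 1/2) + 2*(-1)*conj(-1/2 + sqrt(5)/2) + 5*(0)*conj(0) + 5*(0)*conj(0)]
      = (1/20)[(8) + (-8) + (-1 + sqrt(5)) + (1 + sqrt(5)) + (-sqrt(5) - 1) + (1 - sqrt(5)) + (0) + (0)] = 0/20 = 0
  <chi_8*chi_7, chi_7> = (1/20)[1*(4)*conj(2) + 1*(-4)*conj(-2) + 2*(1)*conj(1/2 - sqrt(5)/2) + 2*(-1)*conj(-sqrt(5)/2 - 1/2) + 2*(1)*conj(1/2 + sqrt(5)/2) + 2*(-1)*conj(-1/2 + sqrt(5)/2) + 5*(0)*conj(0) + 5*(0)*conj(0)]
      = (1/20)[(8) + (8) + (1 - sqrt(5)) + (1 + sqrt(5)) + (1 + sqrt(5)) + (1 - sqrt(5)) + (0) + (0)] = 20/20 = 1
  <chi_8*chi_7, chi_8> = (1/20)[1*(4)*conj(2) + 1*(-4)*conj(2) + 2*(1)*conj(-sqrt(5)/2 - 1/2) + 2*(-1)*conj(-1/2 + sqrt(5)/2) + 2*(1)*conj(-1/2 + sqrt(5)/2) + 2*(-1)*conj(-sqrt(5)/2 - 1/2) + 5*(0)*conj(0) + 5*(0)*conj(0)]
      = (1/20)[(8) + (-8) + (-sqrt(5) - 1) + (1 - sqrt(5)) + (-1 + sqrt(5)) + (1 + sqrt(5)) + (0) + (0)] = 0/20 = 0
Hence the multiplicities are chi_5: 1, chi_7: 1. Dimension check: dim(chi_8)*dim(chi_7) = 2*2 = 4 and sum (mult * dim) = 1*2 + 1*2 = 4.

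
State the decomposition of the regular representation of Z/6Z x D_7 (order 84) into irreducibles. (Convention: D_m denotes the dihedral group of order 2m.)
Each irreducible V_i of dimension d_i appears with multiplicity d_i, i.e. rho_reg = (direct sum over all irreducibles V_i) d_i V_i. The irreducible dimensions for Z/6Z x D_7 are 1, 1, 1, 1, 1, 1, 1, 1, 1, 1, 1, 1, 2, 2, 2, 2, 2, 2, 2, 2, 2, 2, 2, 2, 2, 2, 2, 2, 2, 2: 12 irreducibles of dimension 1, each with multiplicity 1; 18 irreducibles of dimension 2, each with multiplicity 2. Total dimension 12*1*1 + 18*2*2 = 84 = |G|.

Solution. General theorem: in the regular representation of a finite group G, each irreducible appears with multiplicity equal to its dimension. Check: dim(rho_reg) = sum d_i^2 = 1 + 1 + 1 + 1 + 1 + 1 + 1 + 1 + 1 + 1 + 1 + 1 + 4 + 4 + 4 + 4 + 4 + 4 + 4 + 4 + 4 + 4 + 4 + 4 + 4 + 4 + 4 + 4 + 4 + 4 = 84 = |G|.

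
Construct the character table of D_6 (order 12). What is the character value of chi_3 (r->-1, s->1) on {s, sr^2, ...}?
Conjugacy classes: {e} of size 1, {r^3} of size 1, {r^1, r^5} of size 2, {r^2, r^4} of size 2, {s, sr^2, ...} of size 3, {sr, sr^3, ...} of size 3.
Character table:
  irrep \ class              {e} (size 1)  {r^3} (size 1)  {r^1, r^5} (size 2)  {r^2, r^4} (size 2)  {s, sr^2, ...} (size 3)  {sr, sr^3, ...} (size 3)
  chi_1 (triv)               1             1               1                    1                    1                        1                       
  chi_2 (sign: r->1, s->-1)  1             1               1                    1                    -1                       -1                      
  chi_3 (r->-1, s->1)        1             -1              -1                   1                    1                        -1                      
  chi_4 (r->-1, s->-1)       1             -1              -1                   1                    -1                       1                       
  chi_5 (2d, j=1)            2             -2              1                    -1                   0                        0                       
  chi_6 (2d, j=2)            2             2               -1                   -1                   0                        0                       

Spot check: chi_3 (r->-1, s->1) on {s, sr^2, ...} = 1.

Argument: D_6 has order 2*6 = 12 with 6 conjugacy classes, hence 6 irreducibles. Sum of squared dims 1 + 1 + 1 + 1 + 4 + 4 = 12 = |G|. Linear characters come from the abelianisation; the 2-dimensional irreps have character r^k -> 2*cos(2*pi*j*k/6), reflections -> 0.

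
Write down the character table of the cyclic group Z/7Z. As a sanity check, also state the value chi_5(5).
Character table of Z/7Z (irreps indexed chi_0,...,chi_6 with chi_k(m) = zeta_7^(k*m), zeta_7 = exp(2*pi*i/7)):
  irrep \ class  {0} (size 1)  {1} (size 1)    {2} (size 1)    {3} (size 1)    {4} (size 1)    {5} (size 1)    {6} (size 1)  
  chi_0          1             1               1               1               1               1               1             
  chi_1          1             exp(2*I*pi/7)   exp(4*I*pi/7)   exp(6*I*pi/7)   exp(-6*I*pi/7)  exp(-4*I*pi/7)  exp(-2*I*pi/7)
  chi_2          1             exp(4*I*pi/7)   exp(-6*I*pi/7)  exp(-2*I*pi/7)  exp(2*I*pi/7)   exp(6*I*pi/7)   exp(-4*I*pi/7)
  chi_3          1             exp(6*I*pi/7)   exp(-2*I*pi/7)  exp(4*I*pi/7)   exp(-4*I*pi/7)  exp(2*I*pi/7)   exp(-6*I*pi/7)
  chi_4          1             exp(-6*I*pi/7)  exp(2*I*pi/7)   exp(-4*I*pi/7)  exp(4*I*pi/7)   exp(-2*I*pi/7)  exp(6*I*pi/7) 
  chi_5          1             exp(-4*I*pi/7)  exp(6*I*pi/7)   exp(2*I*pi/7)   exp(-2*I*pi/7)  exp(-6*I*pi/7)  exp(4*I*pi/7) 
  chi_6          1             exp(-2*I*pi/7)  exp(-4*I*pi/7)  exp(-6*I*pi/7)  exp(6*I*pi/7)   exp(4*I*pi/7)   exp(2*I*pi/7) 

Spot check: chi_5(5) = zeta_7^(5*5) = zeta_7^25 = exp(-6*I*pi/7).

Explanation: Z/7Z is abelian, so all 7 irreducible complex representations are 1-dimensional. They are given by chi_k(m) = zeta_7^(k*m) for k = 0,...,6. Row orthogonality: sum_m chi_k(m) conj(chi_l(m)) = 7 * [k = l].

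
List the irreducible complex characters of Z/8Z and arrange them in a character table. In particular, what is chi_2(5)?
Character table of Z/8Z (irreps indexed chi_0,...,chi_7 with chi_k(m) = zeta_8^(k*m), zeta_8 = exp(2*pi*i/8)):
  irrep \ class  {0} (size 1)  {1} (size 1)    {2} (size 1)  {3} (size 1)    {4} (size 1)  {5} (size 1)    {6} (size 1)  {7} (size 1)  
  chi_0          1             1               1             1               1             1               1             1             
  chi_1          1             exp(I*pi/4)     I             exp(3*I*pi/4)   -1            exp(-3*I*pi/4)  -I            exp(-I*pi/4)  
  chi_2          1             I               -1            -I              1             I               -1            -I            
  chi_3          1             exp(3*I*pi/4)   -I            exp(I*pi/4)     -1            exp(-I*pi/4)    I             exp(-3*I*pi/4)
  chi_4          1             -1              1             -1              1             -1              1             -1            
  chi_5          1             exp(-3*I*pi/4)  I             exp(-I*pi/4)    -1            exp(I*pi/4)     -I            exp(3*I*pi/4) 
  chi_6          1             -I              -1            I               1             -I              -1            I             
  chi_7          1             exp(-I*pi/4)    -I            exp(-3*I*pi/4)  -1            exp(3*I*pi/4)   I             exp(I*pi/4)   

Spot check: chi_2(5) = zeta_8^(2*5) = zeta_8^10 = I.

Solution. Z/8Z is abelian, so all 8 irreducible complex representations are 1-dimensional. They are given by chi_k(m) = zeta_8^(k*m) for k = 0,...,7. Row orthogonality: sum_m chi_k(m) conj(chi_l(m)) = 8 * [k = l].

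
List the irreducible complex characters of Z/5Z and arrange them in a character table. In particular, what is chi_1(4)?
Character table of Z/5Z (irreps indexed chi_0,...,chi_4 with chi_k(m) = zeta_5^(k*m), zeta_5 = exp(2*pi*i/5)):
  irrep \ class  {0} (size 1)  {1} (size 1)    {2} (size 1)    {3} (size 1)    {4} (size 1)  
  chi_0          1             1               1               1               1             
  chi_1          1             exp(2*I*pi/5)   exp(4*I*pi/5)   exp(-4*I*pi/5)  exp(-2*I*pi/5)
  chi_2          1             exp(4*I*pi/5)   exp(-2*I*pi/5)  exp(2*I*pi/5)   exp(-4*I*pi/5)
  chi_3          1             exp(-4*I*pi/5)  exp(2*I*pi/5)   exp(-2*I*pi/5)  exp(4*I*pi/5) 
  chi_4          1             exp(-2*I*pi/5)  exp(-4*I*pi/5)  exp(4*I*pi/5)   exp(2*I*pi/5) 

Spot check: chi_1(4) = zeta_5^(1*4) = zeta_5^4 = exp(-2*I*pi/5).

Proof sketch: Z/5Z is abelian, so all 5 irreducible complex representations are 1-dimensional. They are given by chi_k(m) = zeta_5^(k*m) for k = 0,...,4. Row orthogonality: sum_m chi_k(m) conj(chi_l(m)) = 5 * [k = l].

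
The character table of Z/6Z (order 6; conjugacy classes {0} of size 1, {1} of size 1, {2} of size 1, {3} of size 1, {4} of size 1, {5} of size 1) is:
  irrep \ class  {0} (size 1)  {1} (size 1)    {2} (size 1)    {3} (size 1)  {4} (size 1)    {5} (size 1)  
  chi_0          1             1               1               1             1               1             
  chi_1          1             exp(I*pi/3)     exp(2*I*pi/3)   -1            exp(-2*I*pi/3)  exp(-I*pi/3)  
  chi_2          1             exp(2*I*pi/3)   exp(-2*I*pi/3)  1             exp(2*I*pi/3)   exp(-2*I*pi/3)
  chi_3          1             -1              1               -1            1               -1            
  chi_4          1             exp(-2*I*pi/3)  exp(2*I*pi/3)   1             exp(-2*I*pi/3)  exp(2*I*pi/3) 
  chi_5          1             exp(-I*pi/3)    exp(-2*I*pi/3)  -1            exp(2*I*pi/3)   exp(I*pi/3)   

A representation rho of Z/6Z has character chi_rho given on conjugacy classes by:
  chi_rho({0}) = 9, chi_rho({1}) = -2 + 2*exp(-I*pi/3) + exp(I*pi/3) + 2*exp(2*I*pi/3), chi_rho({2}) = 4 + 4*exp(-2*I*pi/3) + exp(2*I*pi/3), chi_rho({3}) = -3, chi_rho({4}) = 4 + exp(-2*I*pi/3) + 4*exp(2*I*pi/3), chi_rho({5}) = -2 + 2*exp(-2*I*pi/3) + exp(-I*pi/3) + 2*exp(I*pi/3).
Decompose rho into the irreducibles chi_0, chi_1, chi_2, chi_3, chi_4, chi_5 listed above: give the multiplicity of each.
Multiplicities: chi_0: 1, chi_1: 1, chi_2: 2, chi_3: 3, chi_4: 0, chi_5: 2.

Proof sketch: Use <chi_rho, chi> = (1/|G|) sum_C |C| * chi_rho(C) * conj(chi(C)) with |G| = 6 for each irreducible chi in the table:
  <chi_rho, chi_0> = (1/6)[1*(9)*conj(1) + 1*(-2 + 2*exp(-I*pi/3) + exp(I*pi/3) + 2*exp(2*I*pi/3))*conj(1) + 1*(4 + 4*exp(-2*I*pi/3) + exp(2*I*pi/3))*conj(1) + 1*(-3)*conj(1) + 1*(4 + exp(-2*I*pi/3) + 4*exp(2*I*pi/3))*conj(1) + 1*(-2 + 2*exp(-2*I*pi/3) + exp(-I*pi/3) + 2*exp(I*pi/3))*conj(1)]
      = (1/6)[(9) + (-2 + 2*exp(-I*pi/3) + exp(I*pi/3) + 2*exp(2*I*pi/3)) + (4 + 4*exp(-2*I*pi/3) + exp(2*I*pi/3)) + (-3) + (4 + exp(-2*I*pi/3) + 4*exp(2*I*pi/3)) + (-2 + 2*exp(-2*I*pi/3) + exp(-I*pi/3) + 2*exp(I*pi/3))] = 6/6 = 1
  <chi_rho, chi_1> = (1/6)[1*(9)*conj(1) + 1*(-2 + 2*exp(-I*pi/3) + exp(I*pi/3) + 2*exp(2*I*pi/3))*conj(exp(I*pi/3)) + 1*(4 + 4*exp(-2*I*pi/3) + exp(2*I*pi/3))*conj(exp(2*I*pi/3)) + 1*(-3)*conj(-1) + 1*(4 + exp(-2*I*pi/3) + 4*exp(2*I*pi/3))*conj(exp(-2*I*pi/3)) + 1*(-2 + 2*exp(-2*I*pi/3) + exp(-I*pi/3) + 2*exp(I*pi/3))*conj(exp(-I*pi/3))]
      = (1/6)[(9) + (1 + 2*exp(-2*I*pi/3) - 2*exp(-I*pi/3) + 2*exp(I*pi/3)) + (-3) + (3) + (-3) + (1 - 2*exp(I*pi/3) + 2*exp(-I*pi/3) + 2*exp(2*I*pi/3))] = 6/6 = 1
  <chi_rho, chi_2> = (1/6)[1*(9)*conj(1) + 1*(-2 + 2*exp(-I*pi/3) + exp(I*pi/3) + 2*exp(2*I*pi/3))*conj(exp(2*I*pi/3)) + 1*(4 + 4*exp(-2*I*pi/3) + exp(2*I*pi/3))*conj(exp(-2*I*pi/3)) + 1*(-3)*conj(1) + 1*(4 + exp(-2*I*pi/3) + 4*exp(2*I*pi/3))*conj(exp(2*I*pi/3)) + 1*(-2 + 2*exp(-2*I*pi/3) + exp(-I*pi/3) + 2*exp(I*pi/3))*conj(exp(-2*I*pi/3))]
      = (1/6)[(9) + (exp(-I*pi/3) - 2*exp(-2*I*pi/3)) + (4 + exp(-2*I*pi/3) + 4*exp(2*I*pi/3)) + (-3) + (4 + 4*exp(-2*I*pi/3) + exp(2*I*pi/3)) + (-2*exp(2*I*pi/3) + exp(I*pi/3))] = 12/6 = 2
  <chi_rho, chi_3> = (1/6)[1*(9)*conj(1) + 1*(-2 + 2*exp(-I*pi/3) + exp(I*pi/3) + 2*exp(2*I*pi/3))*conj(-1) + 1*(4 + 4*exp(-2*I*pi/3) + exp(2*I*pi/3))*conj(1) + 1*(-3)*conj(-1) + 1*(4 + exp(-2*I*pi/3) + 4*exp(2*I*pi/3))*conj(1) + 1*(-2 + 2*exp(-2*I*pi/3) + exp(-I*pi/3) + 2*exp(I*pi/3))*conj(-1)]
      = (1/6)[(9) + (2 - 2*exp(2*I*pi/3) - exp(I*pi/3) - 2*exp(-I*pi/3)) + (4 + 4*exp(-2*I*pi/3) + exp(2*I*pi/3)) + (3) + (4 + exp(-2*I*pi/3) + 4*exp(2*I*pi/3)) + (2 - 2*exp(I*pi/3) - exp(-I*pi/3) - 2*exp(-2*I*pi/3))] = 18/6 = 3
  <chi_rho, chi_4> = (1/6)[1*(9)*conj(1) + 1*(-2 + 2*exp(-I*pi/3) + exp(I*pi/3) + 2*exp(2*I*pi/3))*conj(exp(-2*I*pi/3)) + 1*(4 + 4*exp(-2*I*pi/3) + exp(2*I*pi/3))*conj(exp(2*I*pi/3)) + 1*(-3)*conj(1) + 1*(4 + exp(-2*I*pi/3) + 4*exp(2*I*pi/3))*conj(exp(-2*I*pi/3)) + 1*(-2 + 2*exp(-2*I*pi/3) + exp(-I*pi/3) + 2*exp(I*pi/3))*conj(exp(2*I*pi/3))]
      = (1/6)[(9) + (-1 + 2*exp(-2*I*pi/3) - 2*exp(2*I*pi/3) + 2*exp(I*pi/3)) + (-3) + (-3) + (-3) + (-1 + 2*exp(-I*pi/3) + 2*exp(2*I*pi/3) - 2*exp(-2*I*pi/3))] = 0/6 = 0
  <chi_rho, chi_5> = (1/6)[1*(9)*conj(1) + 1*(-2 + 2*exp(-I*pi/3) + exp(I*pi/3) + 2*exp(2*I*pi/3))*conj(exp(-I*pi/3)) + 1*(4 + 4*exp(-2*I*pi/3) + exp(2*I*pi/3))*conj(exp(-2*I*pi/3)) + 1*(-3)*conj(-1) + 1*(4 + exp(-2*I*pi/3) + 4*exp(2*I*pi/3))*conj(exp(2*I*pi/3)) + 1*(-2 + 2*exp(-2*I*pi/3) + exp(-I*pi/3) + 2*exp(I*pi/3))*conj(exp(I*pi/3))]
      = (1/6)[(9) + (-2*exp(I*pi/3) + exp(2*I*pi/3)) + (4 + exp(-2*I*pi/3) + 4*exp(2*I*pi/3)) + (3) + (4 + 4*exp(-2*I*pi/3) + exp(2*I*pi/3)) + (exp(-2*I*pi/3) - 2*exp(-I*pi/3))] = 12/6 = 2
(Exp terms are combined using exp(i*s)*conj(exp(i*t)) = exp(i*(s-t)), and sums of them are collapsed using the identity that for every m > 1 the m distinct m-th roots of unity sum to 0, e.g. 1 + exp(2*I*pi/3) + exp(-2*I*pi/3) = 0.)
Dimension check: dim(rho) = sum (mult * dim) = 1*1 + 1*1 + 2*1 + 3*1 + 0*1 + 2*1 = 9 = chi_rho(e) = 9.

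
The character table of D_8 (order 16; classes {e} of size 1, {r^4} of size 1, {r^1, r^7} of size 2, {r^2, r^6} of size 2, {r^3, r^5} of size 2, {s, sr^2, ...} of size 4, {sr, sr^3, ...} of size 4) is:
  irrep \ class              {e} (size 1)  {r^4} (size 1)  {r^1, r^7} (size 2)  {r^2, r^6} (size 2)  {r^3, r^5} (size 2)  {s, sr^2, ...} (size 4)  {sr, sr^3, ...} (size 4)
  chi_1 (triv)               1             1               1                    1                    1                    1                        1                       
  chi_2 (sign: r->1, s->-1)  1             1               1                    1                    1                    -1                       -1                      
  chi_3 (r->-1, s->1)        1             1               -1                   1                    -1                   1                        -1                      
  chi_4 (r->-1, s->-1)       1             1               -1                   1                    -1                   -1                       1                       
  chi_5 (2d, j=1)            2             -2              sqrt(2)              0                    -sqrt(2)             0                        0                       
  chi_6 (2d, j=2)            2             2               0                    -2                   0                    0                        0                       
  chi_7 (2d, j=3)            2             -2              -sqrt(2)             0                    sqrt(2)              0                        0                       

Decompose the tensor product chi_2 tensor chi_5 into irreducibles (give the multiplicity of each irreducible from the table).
chi_2 tensor chi_5 = chi_5 (all other irreducibles have multiplicity 0).

Why: The character of a tensor product is the pointwise product (chi_2 * chi_5)(C) = chi_2(C) * chi_5(C):
  {e}: (1)*(2), {r^4}: (1)*(-2), {r^1, r^7}: (1)*(sqrt(2)), {r^2, r^6}: (1)*(0), {r^3, r^5}: (1)*(-sqrt(2)), {s, sr^2, ...}: (-1)*(0), {sr, sr^3, ...}: (-1)*(0)
so (chi_2 * chi_5) takes values
  {e} -> 2, {r^4} -> -2, {r^1, r^7} -> sqrt(2), {r^2, r^6} -> 0, {r^3, r^5} -> -sqrt(2), {s, sr^2, ...} -> 0, {sr, sr^3, ...} -> 0.
Now take the inner product of this character with each irreducible chi from the table, <chi_2*chi_5, chi> = (1/16) sum_C |C| (chi_2*chi_5)(C) conj(chi(C)):
  <chi_2*chi_5, chi_1> = (1/16)[1*(2)*conj(1) + 1*(-2)*conj(1) + 2*(sqrt(2))*conj(1) + 2*(0)*conj(1) + 2*(-sqrt(2))*conj(1) + 4*(0)*conj(1) + 4*(0)*conj(1)]
      = (1/16)[(2) + (-2) + (2*sqrt(2)) + (0) + (-2*sqrt(2)) + (0) + (0)] = 0/16 = 0
  <chi_2*chi_5, chi_2> = (1/16)[1*(2)*conj(1) + 1*(-2)*conj(1) + 2*(sqrt(2))*conj(1) + 2*(0)*conj(1) + 2*(-sqrt(2))*conj(1) + 4*(0)*conj(-1) + 4*(0)*conj(-1)]
      = (1/16)[(2) + (-2) + (2*sqrt(2)) + (0) + (-2*sqrt(2)) + (0) + (0)] = 0/16 = 0
  <chi_2*chi_5, chi_3> = (1/16)[1*(2)*conj(1) + 1*(-2)*conj(1) + 2*(sqrt(2))*conj(-1) + 2*(0)*conj(1) + 2*(-sqrt(2))*conj(-1) + 4*(0)*conj(1) + 4*(0)*conj(-1)]
      = (1/16)[(2) + (-2) + (-2*sqrt(2)) + (0) + (2*sqrt(2)) + (0) + (0)] = 0/16 = 0
  <chi_2*chi_5, chi_4> = (1/16)[1*(2)*conj(1) + 1*(-2)*conj(1) + 2*(sqrt(2))*conj(-1) + 2*(0)*conj(1) + 2*(-sqrt(2))*conj(-1) + 4*(0)*conj(-1) + 4*(0)*conj(1)]
      = (1/16)[(2) + (-2) + (-2*sqrt(2)) + (0) + (2*sqrt(2)) + (0) + (0)] = 0/16 = 0
  <chi_2*chi_5, chi_5> = (1/16)[1*(2)*conj(2) + 1*(-2)*conj(-2) + 2*(sqrt(2))*conj(sqrt(2)) + 2*(0)*conj(0) + 2*(-sqrt(2))*conj(-sqrt(2)) + 4*(0)*conj(0) + 4*(0)*conj(0)]
      = (1/16)[(4) + (4) + (4) + (0) + (4) + (0) + (0)] = 16/16 = 1
  <chi_2*chi_5, chi_6> = (1/16)[1*(2)*conj(2) + 1*(-2)*conj(2) + 2*(sqrt(2))*conj(0) + 2*(0)*conj(-2) + 2*(-sqrt(2))*conj(0) + 4*(0)*conj(0) + 4*(0)*conj(0)]
      = (1/16)[(4) + (-4) + (0) + (0) + (0) + (0) + (0)] = 0/16 = 0
  <chi_2*chi_5, chi_7> = (1/16)[1*(2)*conj(2) + 1*(-2)*conj(-2) + 2*(sqrt(2))*conj(-sqrt(2)) + 2*(0)*conj(0) + 2*(-sqrt(2))*conj(sqrt(2)) + 4*(0)*conj(0) + 4*(0)*conj(0)]
      = (1/16)[(4) + (4) + (-4) + (0) + (-4) + (0) + (0)] = 0/16 = 0
Hence the multiplicities are chi_5: 1. Dimension check: dim(chi_2)*dim(chi_5) = 1*2 = 2 and sum (mult * dim) = 1*2 = 2.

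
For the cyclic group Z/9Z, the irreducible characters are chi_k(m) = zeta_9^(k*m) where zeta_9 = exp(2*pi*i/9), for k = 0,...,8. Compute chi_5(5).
chi_5(5) = zeta_9^25 = exp(-4*I*pi/9)

Reasoning: chi_5(5) = zeta_9^(5*5) = zeta_9^25. Since zeta_9^9 = 1, this equals zeta_9^7 = exp(2*pi*i*7/9) = exp(-4*I*pi/9).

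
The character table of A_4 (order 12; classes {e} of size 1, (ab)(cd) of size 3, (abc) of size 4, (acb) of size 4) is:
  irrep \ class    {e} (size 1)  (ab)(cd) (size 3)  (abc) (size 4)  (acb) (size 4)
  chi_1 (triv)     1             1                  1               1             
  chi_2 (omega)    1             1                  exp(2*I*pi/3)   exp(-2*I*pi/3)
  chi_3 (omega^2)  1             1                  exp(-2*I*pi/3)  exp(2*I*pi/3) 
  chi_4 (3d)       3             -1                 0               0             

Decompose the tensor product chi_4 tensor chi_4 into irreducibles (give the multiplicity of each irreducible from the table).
chi_4 tensor chi_4 = chi_1 + chi_2 + chi_3 + 2*chi_4 (all other irreducibles have multiplicity 0).

Argument: The character of a tensor product is the pointwise product (chi_4 * chi_4)(C) = chi_4(C) * chi_4(C):
  {e}: (3)*(3), (ab)(cd): (-1)*(-1), (abc): (0)*(0), (acb): (0)*(0)
so (chi_4 * chi_4) takes values
  {e} -> 9, (ab)(cd) -> 1, (abc) -> 0, (acb) -> 0.
Now take the inner product of this character with each irreducible chi from the table, <chi_4*chi_4, chi> = (1/12) sum_C |C| (chi_4*chi_4)(C) conj(chi(C)):
  <chi_4*chi_4, chi_1> = (1/12)[1*(9)*conj(1) + 3*(1)*conj(1) + 4*(0)*conj(1) + 4*(0)*conj(1)]
      = (1/12)[(9) + (3) + (0) + (0)] = 12/12 = 1
  <chi_4*chi_4, chi_2> = (1/12)[1*(9)*conj(1) + 3*(1)*conj(1) + 4*(0)*conj(exp(2*I*pi/3)) + 4*(0)*conj(exp(-2*I*pi/3))]
      = (1/12)[(9) + (3) + (0) + (0)] = 12/12 = 1
  <chi_4*chi_4, chi_3> = (1/12)[1*(9)*conj(1) + 3*(1)*conj(1) + 4*(0)*conj(exp(-2*I*pi/3)) + 4*(0)*conj(exp(2*I*pi/3))]
      = (1/12)[(9) + (3) + (0) + (0)] = 12/12 = 1
  <chi_4*chi_4, chi_4> = (1/12)[1*(9)*conj(3) + 3*(1)*conj(-1) + 4*(0)*conj(0) + 4*(0)*conj(0)]
      = (1/12)[(27) + (-3) + (0) + (0)] = 24/12 = 2
(Exp terms are combined using exp(i*s)*conj(exp(i*t)) = exp(i*(s-t)), and sums of them are collapsed using the identity that for every m > 1 the m distinct m-th roots of unity sum to 0, e.g. 1 + exp(2*I*pi/3) + exp(-2*I*pi/3) = 0.)
Hence the multiplicities are chi_1: 1, chi_2: 1, chi_3: 1, chi_4: 2. Dimension check: dim(chi_4)*dim(chi_4) = 3*3 = 9 and sum (mult * dim) = 1*1 + 1*1 + 1*1 + 2*3 = 9.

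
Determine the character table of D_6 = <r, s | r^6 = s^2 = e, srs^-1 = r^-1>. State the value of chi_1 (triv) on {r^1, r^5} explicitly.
Conjugacy classes: {e} of size 1, {r^3} of size 1, {r^1, r^5} of size 2, {r^2, r^4} of size 2, {s, sr^2, ...} of size 3, {sr, sr^3, ...} of size 3.
Character table:
  irrep \ class              {e} (size 1)  {r^3} (size 1)  {r^1, r^5} (size 2)  {r^2, r^4} (size 2)  {s, sr^2, ...} (size 3)  {sr, sr^3, ...} (size 3)
  chi_1 (triv)               1             1               1                    1                    1                        1                       
  chi_2 (sign: r->1, s->-1)  1             1               1                    1                    -1                       -1                      
  chi_3 (r->-1, s->1)        1             -1              -1                   1                    1                        -1                      
  chi_4 (r->-1, s->-1)       1             -1              -1                   1                    -1                       1                       
  chi_5 (2d, j=1)            2             -2              1                    -1                   0                        0                       
  chi_6 (2d, j=2)            2             2               -1                   -1                   0                        0                       

Spot check: chi_1 (triv) on {r^1, r^5} = 1.

Derivation: D_6 has order 2*6 = 12 with 6 conjugacy classes, hence 6 irreducibles. Sum of squared dims 1 + 1 + 1 + 1 + 4 + 4 = 12 = |G|. Linear characters come from the abelianisation; the 2-dimensional irreps have character r^k -> 2*cos(2*pi*j*k/6), reflections -> 0.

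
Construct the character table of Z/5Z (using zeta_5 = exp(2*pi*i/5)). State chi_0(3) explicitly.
Character table of Z/5Z (irreps indexed chi_0,...,chi_4 with chi_k(m) = zeta_5^(k*m), zeta_5 = exp(2*pi*i/5)):
  irrep \ class  {0} (size 1)  {1} (size 1)    {2} (size 1)    {3} (size 1)    {4} (size 1)  
  chi_0          1             1               1               1               1             
  chi_1          1             exp(2*I*pi/5)   exp(4*I*pi/5)   exp(-4*I*pi/5)  exp(-2*I*pi/5)
  chi_2          1             exp(4*I*pi/5)   exp(-2*I*pi/5)  exp(2*I*pi/5)   exp(-4*I*pi/5)
  chi_3          1             exp(-4*I*pi/5)  exp(2*I*pi/5)   exp(-2*I*pi/5)  exp(4*I*pi/5) 
  chi_4          1             exp(-2*I*pi/5)  exp(-4*I*pi/5)  exp(4*I*pi/5)   exp(2*I*pi/5) 

Spot check: chi_0(3) = zeta_5^(0*3) = zeta_5^0 = 1.

Derivation: Z/5Z is abelian, so all 5 irreducible complex representations are 1-dimensional. They are given by chi_k(m) = zeta_5^(k*m) for k = 0,...,4. Row orthogonality: sum_m chi_k(m) conj(chi_l(m)) = 5 * [k = l].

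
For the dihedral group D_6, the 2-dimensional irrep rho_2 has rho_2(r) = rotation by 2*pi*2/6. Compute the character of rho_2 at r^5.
chi_{rho_2}(r^5) = 2*cos(2*pi*2*5/6) = -1

rho_2(r^5) is rotation by angle 2*pi*2*5/6, whose trace is 2*cos(2*pi*2*5/6) = -1.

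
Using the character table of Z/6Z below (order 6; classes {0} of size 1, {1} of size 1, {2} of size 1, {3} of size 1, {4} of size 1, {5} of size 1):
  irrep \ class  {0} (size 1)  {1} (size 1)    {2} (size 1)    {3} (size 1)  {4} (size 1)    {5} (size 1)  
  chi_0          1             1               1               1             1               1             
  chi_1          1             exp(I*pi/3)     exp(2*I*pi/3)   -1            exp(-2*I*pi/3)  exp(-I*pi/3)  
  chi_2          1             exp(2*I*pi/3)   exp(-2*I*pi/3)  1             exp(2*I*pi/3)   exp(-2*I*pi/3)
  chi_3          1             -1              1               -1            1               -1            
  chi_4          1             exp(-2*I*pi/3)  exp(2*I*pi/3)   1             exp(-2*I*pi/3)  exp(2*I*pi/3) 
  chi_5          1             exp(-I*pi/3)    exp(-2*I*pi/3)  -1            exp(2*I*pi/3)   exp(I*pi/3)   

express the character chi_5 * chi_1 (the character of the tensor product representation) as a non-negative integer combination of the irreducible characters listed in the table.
chi_5 tensor chi_1 = chi_0 (all other irreducibles have multiplicity 0).

Reasoning: The character of a tensor product is the pointwise product (chi_5 * chi_1)(C) = chi_5(C) * chi_1(C):
  {0}: (1)*(1), {1}: (exp(-I*pi/3))*(exp(I*pi/3)), {2}: (exp(-2*I*pi/3))*(exp(2*I*pi/3)), {3}: (-1)*(-1), {4}: (exp(2*I*pi/3))*(exp(-2*I*pi/3)), {5}: (exp(I*pi/3))*(exp(-I*pi/3))
so (chi_5 * chi_1) takes values
  {0} -> 1, {1} -> 1, {2} -> 1, {3} -> 1, {4} -> 1, {5} -> 1.
Now take the inner product of this character with each irreducible chi from the table, <chi_5*chi_1, chi> = (1/6) sum_C |C| (chi_5*chi_1)(C) conj(chi(C)):
  <chi_5*chi_1, chi_0> = (1/6)[1*(1)*conj(1) + 1*(1)*conj(1) + 1*(1)*conj(1) + 1*(1)*conj(1) + 1*(1)*conj(1) + 1*(1)*conj(1)]
      = (1/6)[(1) + (1) + (1) + (1) + (1) + (1)] = 6/6 = 1
  <chi_5*chi_1, chi_1> = (1/6)[1*(1)*conj(1) + 1*(1)*conj(exp(I*pi/3)) + 1*(1)*conj(exp(2*I*pi/3)) + 1*(1)*conj(-1) + 1*(1)*conj(exp(-2*I*pi/3)) + 1*(1)*conj(exp(-I*pi/3))]
      = (1/6)[(1) + (exp(-I*pi/3)) + (exp(-2*I*pi/3)) + (-1) + (exp(2*I*pi/3)) + (exp(I*pi/3))] = 0/6 = 0
  <chi_5*chi_1, chi_2> = (1/6)[1*(1)*conj(1) + 1*(1)*conj(exp(2*I*pi/3)) + 1*(1)*conj(exp(-2*I*pi/3)) + 1*(1)*conj(1) + 1*(1)*conj(exp(2*I*pi/3)) + 1*(1)*conj(exp(-2*I*pi/3))]
      = (1/6)[(1) + (exp(-2*I*pi/3)) + (exp(2*I*pi/3)) + (1) + (exp(-2*I*pi/3)) + (exp(2*I*pi/3))] = 0/6 = 0
  <chi_5*chi_1, chi_3> = (1/6)[1*(1)*conj(1) + 1*(1)*conj(-1) + 1*(1)*conj(1) + 1*(1)*conj(-1) + 1*(1)*conj(1) + 1*(1)*conj(-1)]
      = (1/6)[(1) + (-1) + (1) + (-1) + (1) + (-1)] = 0/6 = 0
  <chi_5*chi_1, chi_4> = (1/6)[1*(1)*conj(1) + 1*(1)*conj(exp(-2*I*pi/3)) + 1*(1)*conj(exp(2*I*pi/3)) + 1*(1)*conj(1) + 1*(1)*conj(exp(-2*I*pi/3)) + 1*(1)*conj(exp(2*I*pi/3))]
      = (1/6)[(1) + (exp(2*I*pi/3)) + (exp(-2*I*pi/3)) + (1) + (exp(2*I*pi/3)) + (exp(-2*I*pi/3))] = 0/6 = 0
  <chi_5*chi_1, chi_5> = (1/6)[1*(1)*conj(1) + 1*(1)*conj(exp(-I*pi/3)) + 1*(1)*conj(exp(-2*I*pi/3)) + 1*(1)*conj(-1) + 1*(1)*conj(exp(2*I*pi/3)) + 1*(1)*conj(exp(I*pi/3))]
      = (1/6)[(1) + (exp(I*pi/3)) + (exp(2*I*pi/3)) + (-1) + (exp(-2*I*pi/3)) + (exp(-I*pi/3))] = 0/6 = 0
(Exp terms are combined using exp(i*s)*conj(exp(i*t)) = exp(i*(s-t)), and sums of them are collapsed using the identity that for every m > 1 the m distinct m-th roots of unity sum to 0, e.g. 1 + exp(2*I*pi/3) + exp(-2*I*pi/3) = 0.)
Hence the multiplicities are chi_0: 1. Dimension check: dim(chi_5)*dim(chi_1) = 1*1 = 1 and sum (mult * dim) = 1*1 = 1.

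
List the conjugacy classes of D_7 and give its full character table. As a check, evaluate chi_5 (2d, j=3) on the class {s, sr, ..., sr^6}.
Conjugacy classes: {e} of size 1, {r^1, r^6} of size 2, {r^2, r^5} of size 2, {r^3, r^4} of size 2, {s, sr, ..., sr^6} of size 7.
Character table:
  irrep \ class              {e} (size 1)  {r^1, r^6} (size 2)  {r^2, r^5} (size 2)  {r^3, r^4} (size 2)  {s, sr, ..., sr^6} (size 7)
  chi_1 (triv)               1             1                    1                    1                    1                          
  chi_2 (sign: r->1, s->-1)  1             1                    1                    1                    -1                         
  chi_3 (2d, j=1)            2             2*cos(2*pi/7)        -2*cos(3*pi/7)       -2*cos(pi/7)         0                          
  chi_4 (2d, j=2)            2             -2*cos(3*pi/7)       -2*cos(pi/7)         2*cos(2*pi/7)        0                          
  chi_5 (2d, j=3)            2             -2*cos(pi/7)         2*cos(2*pi/7)        -2*cos(3*pi/7)       0                          

Spot check: chi_5 (2d, j=3) on {s, sr, ..., sr^6} = 0.

Why: D_7 has order 2*7 = 14 with 5 conjugacy classes, hence 5 irreducibles. Sum of squared dims 1 + 1 + 4 + 4 + 4 = 14 = |G|. Linear characters come from the abelianisation; the 2-dimensional irreps have character r^k -> 2*cos(2*pi*j*k/7), reflections -> 0.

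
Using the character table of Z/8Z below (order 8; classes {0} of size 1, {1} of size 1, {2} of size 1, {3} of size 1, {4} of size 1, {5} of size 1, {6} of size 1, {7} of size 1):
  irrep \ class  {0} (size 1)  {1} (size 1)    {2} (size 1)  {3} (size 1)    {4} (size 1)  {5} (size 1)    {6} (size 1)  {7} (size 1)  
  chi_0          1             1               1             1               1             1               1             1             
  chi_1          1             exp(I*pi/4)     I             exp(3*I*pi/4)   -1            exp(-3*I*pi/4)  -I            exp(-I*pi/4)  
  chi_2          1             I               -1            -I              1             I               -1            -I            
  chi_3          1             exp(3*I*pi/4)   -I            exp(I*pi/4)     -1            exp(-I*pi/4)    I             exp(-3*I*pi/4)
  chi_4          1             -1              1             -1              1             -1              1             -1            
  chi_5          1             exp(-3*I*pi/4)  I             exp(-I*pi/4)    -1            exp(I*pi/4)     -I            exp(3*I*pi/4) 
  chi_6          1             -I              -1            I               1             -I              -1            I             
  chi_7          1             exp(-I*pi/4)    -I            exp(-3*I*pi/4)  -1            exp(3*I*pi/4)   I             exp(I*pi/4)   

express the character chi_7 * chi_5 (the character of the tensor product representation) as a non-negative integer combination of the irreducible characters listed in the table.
chi_7 tensor chi_5 = chi_4 (all other irreducibles have multiplicity 0).

Derivation: The character of a tensor product is the pointwise product (chi_7 * chi_5)(C) = chi_7(C) * chi_5(C):
  {0}: (1)*(1), {1}: (exp(-I*pi/4))*(exp(-3*I*pi/4)), {2}: (-I)*(I), {3}: (exp(-3*I*pi/4))*(exp(-I*pi/4)), {4}: (-1)*(-1), {5}: (exp(3*I*pi/4))*(exp(I*pi/4)), {6}: (I)*(-I), {7}: (exp(I*pi/4))*(exp(3*I*pi/4))
so (chi_7 * chi_5) takes values
  {0} -> 1, {1} -> -1, {2} -> 1, {3} -> -1, {4} -> 1, {5} -> -1, {6} -> 1, {7} -> -1.
Now take the inner product of this character with each irreducible chi from the table, <chi_7*chi_5, chi> = (1/8) sum_C |C| (chi_7*chi_5)(C) conj(chi(C)):
  <chi_7*chi_5, chi_0> = (1/8)[1*(1)*conj(1) + 1*(-1)*conj(1) + 1*(1)*conj(1) + 1*(-1)*conj(1) + 1*(1)*conj(1) + 1*(-1)*conj(1) + 1*(1)*conj(1) + 1*(-1)*conj(1)]
      = (1/8)[(1) + (-1) + (1) + (-1) + (1) + (-1) + (1) + (-1)] = 0/8 = 0
  <chi_7*chi_5, chi_1> = (1/8)[1*(1)*conj(1) + 1*(-1)*conj(exp(I*pi/4)) + 1*(1)*conj(I) + 1*(-1)*conj(exp(3*I*pi/4)) + 1*(1)*conj(-1) + 1*(-1)*conj(exp(-3*I*pi/4)) + 1*(1)*conj(-I) + 1*(-1)*conj(exp(-I*pi/4))]
      = (1/8)[(1) + (-exp(-I*pi/4)) + (-I) + (-exp(-3*I*pi/4)) + (-1) + (-exp(3*I*pi/4)) + (I) + (-exp(I*pi/4))] = 0/8 = 0
  <chi_7*chi_5, chi_2> = (1/8)[1*(1)*conj(1) + 1*(-1)*conj(I) + 1*(1)*conj(-1) + 1*(-1)*conj(-I) + 1*(1)*conj(1) + 1*(-1)*conj(I) + 1*(1)*conj(-1) + 1*(-1)*conj(-I)]
      = (1/8)[(1) + (I) + (-1) + (-I) + (1) + (I) + (-1) + (-I)] = 0/8 = 0
  <chi_7*chi_5, chi_3> = (1/8)[1*(1)*conj(1) + 1*(-1)*conj(exp(3*I*pi/4)) + 1*(1)*conj(-I) + 1*(-1)*conj(exp(I*pi/4)) + 1*(1)*conj(-1) + 1*(-1)*conj(exp(-I*pi/4)) + 1*(1)*conj(I) + 1*(-1)*conj(exp(-3*I*pi/4))]
      = (1/8)[(1) + (-exp(-3*I*pi/4)) + (I) + (-exp(-I*pi/4)) + (-1) + (-exp(I*pi/4)) + (-I) + (-exp(3*I*pi/4))] = 0/8 = 0
  <chi_7*chi_5, chi_4> = (1/8)[1*(1)*conj(1) + 1*(-1)*conj(-1) + 1*(1)*conj(1) + 1*(-1)*conj(-1) + 1*(1)*conj(1) + 1*(-1)*conj(-1) + 1*(1)*conj(1) + 1*(-1)*conj(-1)]
      = (1/8)[(1) + (1) + (1) + (1) + (1) + (1) + (1) + (1)] = 8/8 = 1
  <chi_7*chi_5, chi_5> = (1/8)[1*(1)*conj(1) + 1*(-1)*conj(exp(-3*I*pi/4)) + 1*(1)*conj(I) + 1*(-1)*conj(exp(-I*pi/4)) + 1*(1)*conj(-1) + 1*(-1)*conj(exp(I*pi/4)) + 1*(1)*conj(-I) + 1*(-1)*conj(exp(3*I*pi/4))]
      = (1/8)[(1) + (-exp(3*I*pi/4)) + (-I) + (-exp(I*pi/4)) + (-1) + (-exp(-I*pi/4)) + (I) + (-exp(-3*I*pi/4))] = 0/8 = 0
  <chi_7*chi_5, chi_6> = (1/8)[1*(1)*conj(1) + 1*(-1)*conj(-I) + 1*(1)*conj(-1) + 1*(-1)*conj(I) + 1*(1)*conj(1) + 1*(-1)*conj(-I) + 1*(1)*conj(-1) + 1*(-1)*conj(I)]
      = (1/8)[(1) + (-I) + (-1) + (I) + (1) + (-I) + (-1) + (I)] = 0/8 = 0
  <chi_7*chi_5, chi_7> = (1/8)[1*(1)*conj(1) + 1*(-1)*conj(exp(-I*pi/4)) + 1*(1)*conj(-I) + 1*(-1)*conj(exp(-3*I*pi/4)) + 1*(1)*conj(-1) + 1*(-1)*conj(exp(3*I*pi/4)) + 1*(1)*conj(I) + 1*(-1)*conj(exp(I*pi/4))]
      = (1/8)[(1) + (-exp(I*pi/4)) + (I) + (-exp(3*I*pi/4)) + (-1) + (-exp(-3*I*pi/4)) + (-I) + (-exp(-I*pi/4))] = 0/8 = 0
(Exp terms are combined using exp(i*s)*conj(exp(i*t)) = exp(i*(s-t)), and sums of them are collapsed using the identity that for every m > 1 the m distinct m-th roots of unity sum to 0, e.g. 1 + exp(2*I*pi/3) + exp(-2*I*pi/3) = 0.)
Hence the multiplicities are chi_4: 1. Dimension check: dim(chi_7)*dim(chi_5) = 1*1 = 1 and sum (mult * dim) = 1*1 = 1.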